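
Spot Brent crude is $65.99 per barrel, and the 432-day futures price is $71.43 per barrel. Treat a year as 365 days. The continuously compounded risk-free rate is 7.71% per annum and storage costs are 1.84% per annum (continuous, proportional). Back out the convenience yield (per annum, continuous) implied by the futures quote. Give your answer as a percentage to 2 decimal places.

2.86%

F = S·e^((r+u−y)T) ⇒ (r+u−y) = ln(F/S)/T
ln(71.43/65.99) = 0.079215; /T ⇒ 0.066929
y = r + u − ln(F/S)/T = 0.0771 + 0.0184 − 0.066929 = 0.028571
y = 2.86%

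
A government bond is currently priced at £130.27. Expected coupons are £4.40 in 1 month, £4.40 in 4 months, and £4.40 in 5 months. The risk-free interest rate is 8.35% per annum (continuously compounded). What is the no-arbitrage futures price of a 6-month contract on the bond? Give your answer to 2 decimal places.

£122.38

PV(coupons) I = 4.40·e^(−0.0835·1/12) + 4.40·e^(−0.0835·4/12) + 4.40·e^(−0.0835·5/12)
I = 4.3695 + 4.2792 + 4.2495 = 12.8982
F = (S − I)·e^(rT) = (130.27 − 12.8982) · e^(0.0835·6/12)
= 117.3718 · e^0.041750 = 117.3718 × 1.042634 = £122.38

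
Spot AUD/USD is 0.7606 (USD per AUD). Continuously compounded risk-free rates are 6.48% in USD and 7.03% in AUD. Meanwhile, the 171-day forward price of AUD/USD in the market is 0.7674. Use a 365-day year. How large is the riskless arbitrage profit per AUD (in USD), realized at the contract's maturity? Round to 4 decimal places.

Fair forward: F* = S·e^(carry·T), with carry = (r_USD − r_AUD) = 0.0648 − 0.0703 = -0.0055
F* = 0.7606 · e^(-0.0055 × 171/365) = 0.7606 · e^-0.002577 = 0.7606 × 0.997426 = 0.7586
Market 0.7674 > fair 0.7586: forward overpriced → cash-and-carry (buy spot, short the forward).
At maturity, profit = |F_mkt − F*| = |0.7674 − 0.7586| = 0.0088 per AUD (in USD)

0.0088 per AUD (in USD)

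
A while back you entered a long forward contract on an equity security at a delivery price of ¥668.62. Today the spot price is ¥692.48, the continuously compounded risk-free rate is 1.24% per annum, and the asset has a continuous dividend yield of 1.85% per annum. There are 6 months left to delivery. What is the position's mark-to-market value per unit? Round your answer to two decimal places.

Current fair forward for the remaining 6 months: F = S·e^((r − q)·T), (r − q) = 0.0124 − 0.0185 = -0.0061
F = 692.48 · e^(-0.0061 × 6/12) = 692.48 × 0.996955 = 690.3714
Value of long forward = (F − K)·e^(−rT) = (690.3714 − 668.62) · e^(−0.0124·6/12)
= 21.7514 × 0.993819 = 21.62

¥21.62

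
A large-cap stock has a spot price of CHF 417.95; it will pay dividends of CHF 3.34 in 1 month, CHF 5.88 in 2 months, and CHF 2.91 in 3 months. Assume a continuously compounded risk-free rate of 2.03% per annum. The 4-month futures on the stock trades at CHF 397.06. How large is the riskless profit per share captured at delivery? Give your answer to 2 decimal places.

CHF 11.56 per share

PV(dividends) I = 3.34·e^(−0.0203·1/12) + 5.88·e^(−0.0203·2/12) + 2.91·e^(−0.0203·3/12) = 12.0898
Fair futures F* = (S − I)·e^(rT) = (417.95 − 12.0898)·e^0.006767 = 405.8602 × 1.006790 = 408.6160
Market CHF 397.06 < fair 408.6160: forward underpriced → reverse cash-and-carry (short the stock, invest proceeds at r, pay the dividends, go long the forward).
Profit at T = |F_mkt − F*| = |397.06 − 408.6160| = CHF 11.56 per share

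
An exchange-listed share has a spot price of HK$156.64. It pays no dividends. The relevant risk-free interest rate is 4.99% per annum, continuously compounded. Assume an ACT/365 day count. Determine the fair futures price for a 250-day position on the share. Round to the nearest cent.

HK$162.09

F = S·e^(rT) = 156.64 · e^(0.0499 × 250/365)
= 156.64 · e^0.034178 = 156.64 × 1.034769
F = HK$162.09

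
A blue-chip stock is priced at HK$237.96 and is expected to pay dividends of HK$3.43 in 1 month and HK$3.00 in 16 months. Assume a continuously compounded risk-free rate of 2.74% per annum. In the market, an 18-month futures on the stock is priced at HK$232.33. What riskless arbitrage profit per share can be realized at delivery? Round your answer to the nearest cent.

PV(dividends) I = 3.43·e^(−0.0274·1/12) + 3.00·e^(−0.0274·16/12) = 6.3146
Fair futures F* = (S − I)·e^(rT) = (237.96 − 6.3146)·e^0.041100 = 231.6454 × 1.041956 = 241.3643
Market HK$232.33 < fair 241.3643: forward underpriced → reverse cash-and-carry (short the stock, invest proceeds at r, pay the dividends, go long the forward).
Profit at T = |F_mkt − F*| = |232.33 − 241.3643| = HK$9.03 per share

HK$9.03 per share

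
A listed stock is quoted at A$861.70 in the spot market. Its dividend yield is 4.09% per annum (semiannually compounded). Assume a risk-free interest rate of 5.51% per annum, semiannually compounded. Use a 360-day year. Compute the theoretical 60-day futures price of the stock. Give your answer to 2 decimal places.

F = S · (1+r/2)^(2T) / (1+q/2)^(2T)
= 861.70 × 1.009100 / 1.006771 = 861.70 × 1.002313
F = A$863.69

A$863.69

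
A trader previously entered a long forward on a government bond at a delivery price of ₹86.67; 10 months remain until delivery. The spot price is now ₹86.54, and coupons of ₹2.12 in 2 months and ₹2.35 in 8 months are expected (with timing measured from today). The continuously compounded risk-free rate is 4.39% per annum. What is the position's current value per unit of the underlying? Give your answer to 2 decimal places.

-₹1.40

PV(remaining coupons) I = 2.12·e^(−0.0439·2/12) + 2.35·e^(−0.0439·8/12) = 4.3868
Current forward F = (S − I)·e^(rT) = (86.54 − 4.3868)·e^(0.0439·10/12) = 82.1532 × 1.037261 = 85.2143
Value (long) = (F − K)·e^(−rT) = (85.2143 − 86.67) × 0.964078 = -1.4034
Value = -₹1.40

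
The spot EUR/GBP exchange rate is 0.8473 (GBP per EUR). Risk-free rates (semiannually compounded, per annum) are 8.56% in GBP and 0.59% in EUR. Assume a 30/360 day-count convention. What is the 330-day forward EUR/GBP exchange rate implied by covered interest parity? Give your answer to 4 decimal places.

0.9100

By covered interest parity, F = S · (1+r_GBP/2)^(2T) / (1+r_EUR/2)^(2T)
= 0.8473 × 1.079863 / 1.005415 = 0.8473 × 1.074047
F = 0.9100 GBP per EUR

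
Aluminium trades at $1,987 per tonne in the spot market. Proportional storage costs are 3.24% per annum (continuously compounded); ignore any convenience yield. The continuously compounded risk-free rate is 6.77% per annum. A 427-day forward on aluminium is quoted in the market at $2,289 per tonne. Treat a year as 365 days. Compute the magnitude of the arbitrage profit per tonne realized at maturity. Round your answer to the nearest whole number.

Fair forward: F* = S·e^(carry·T), with carry = (r + u) = 0.0677 + 0.0324 = 0.1001
F* = 1987 · e^(0.1001 × 427/365) = 1987 · e^0.117103 = 1987 × 1.124235 = $2233.8549
Market $2289 > fair $2233.8549: forward overpriced → cash-and-carry (buy spot, short the forward).
At maturity, profit = |F_mkt − F*| = |2289 − 2233.8549| = $55 per tonne

$55 per tonne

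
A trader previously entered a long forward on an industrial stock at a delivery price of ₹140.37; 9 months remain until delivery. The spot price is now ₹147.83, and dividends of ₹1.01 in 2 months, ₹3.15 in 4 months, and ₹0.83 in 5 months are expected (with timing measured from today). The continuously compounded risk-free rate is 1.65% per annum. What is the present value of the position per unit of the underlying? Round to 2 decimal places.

₹4.22

PV(remaining dividends) I = 1.01·e^(−0.0165·2/12) + 3.15·e^(−0.0165·4/12) + 0.83·e^(−0.0165·5/12) = 4.9643
Current forward F = (S − I)·e^(rT) = (147.83 − 4.9643)·e^(0.0165·9/12) = 142.8657 × 1.012452 = 144.6447
Value (long) = (F − K)·e^(−rT) = (144.6447 − 140.37) × 0.987701 = 4.2221
Value = ₹4.22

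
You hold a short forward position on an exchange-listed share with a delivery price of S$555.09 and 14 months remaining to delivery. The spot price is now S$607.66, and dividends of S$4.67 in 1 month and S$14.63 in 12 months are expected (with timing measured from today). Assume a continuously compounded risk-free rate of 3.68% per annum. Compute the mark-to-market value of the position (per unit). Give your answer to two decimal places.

PV(remaining dividends) I = 4.67·e^(−0.0368·1/12) + 14.63·e^(−0.0368·12/12) = 18.7571
Current forward F = (S − I)·e^(rT) = (607.66 − 18.7571)·e^(0.0368·14/12) = 588.9029 × 1.043868 = 614.7369
Value (long) = (F − K)·e^(−rT) = (614.7369 − 555.09) × 0.957975 = 57.1402
Short position value = −(long value) = -S$57.14

-S$57.14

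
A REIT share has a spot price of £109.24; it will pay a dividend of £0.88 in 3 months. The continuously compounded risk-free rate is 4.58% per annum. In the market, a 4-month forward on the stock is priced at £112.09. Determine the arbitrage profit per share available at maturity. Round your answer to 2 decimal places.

£2.05 per share

PV(dividends) I = 0.88·e^(−0.0458·3/12) = 0.8700
Fair forward F* = (S − I)·e^(rT) = (109.24 − 0.8700)·e^0.015267 = 108.3700 × 1.015384 = 110.0372
Market £112.09 > fair 110.0372: forward overpriced → cash-and-carry (borrow at r, buy the stock and collect the dividends, short the forward).
Profit at T = |F_mkt − F*| = |112.09 − 110.0372| = £2.05 per share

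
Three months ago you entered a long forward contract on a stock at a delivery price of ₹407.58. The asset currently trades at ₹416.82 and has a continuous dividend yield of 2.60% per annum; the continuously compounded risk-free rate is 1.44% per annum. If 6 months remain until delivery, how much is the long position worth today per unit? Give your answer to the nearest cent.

Current fair forward for the remaining 6 months: F = S·e^((r − q)·T), (r − q) = 0.0144 − 0.0260 = -0.0116
F = 416.82 · e^(-0.0116 × 6/12) = 416.82 × 0.994217 = 414.4095
Value of long forward = (F − K)·e^(−rT) = (414.4095 − 407.58) · e^(−0.0144·6/12)
= 6.8295 × 0.992826 = 6.78

₹6.78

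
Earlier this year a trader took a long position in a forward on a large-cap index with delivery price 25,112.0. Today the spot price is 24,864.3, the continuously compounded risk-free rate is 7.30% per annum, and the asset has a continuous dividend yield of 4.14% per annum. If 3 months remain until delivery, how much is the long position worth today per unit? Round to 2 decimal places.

-49.58

Current fair forward for the remaining 3 months: F = S·e^((r − q)·T), (r − q) = 0.0730 − 0.0414 = 0.0316
F = 24864.3 · e^(0.0316 × 3/12) = 24864.3 × 1.00793129 = 25061.5060
Value of long forward = (F − K)·e^(−rT) = (25061.5060 − 25112.0) · e^(−0.0730·3/12)
= -50.4940 × 0.98191552 = -49.58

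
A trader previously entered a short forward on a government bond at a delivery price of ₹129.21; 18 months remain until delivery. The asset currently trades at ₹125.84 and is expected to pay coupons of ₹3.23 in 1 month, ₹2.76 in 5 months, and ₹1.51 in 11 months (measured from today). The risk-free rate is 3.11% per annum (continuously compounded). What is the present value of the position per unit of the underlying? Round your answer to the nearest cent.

₹4.89

PV(remaining coupons) I = 3.23·e^(−0.0311·1/12) + 2.76·e^(−0.0311·5/12) + 1.51·e^(−0.0311·11/12) = 7.4137
Current forward F = (S − I)·e^(rT) = (125.84 − 7.4137)·e^(0.0311·18/12) = 118.4263 × 1.047755 = 124.0817
Value (long) = (F − K)·e^(−rT) = (124.0817 − 129.21) × 0.954421 = -4.8946
Short position value = −(long value) = ₹4.89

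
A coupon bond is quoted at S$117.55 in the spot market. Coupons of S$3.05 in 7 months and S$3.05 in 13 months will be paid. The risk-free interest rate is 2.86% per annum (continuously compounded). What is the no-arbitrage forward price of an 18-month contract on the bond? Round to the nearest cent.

S$116.49

PV(coupons) I = 3.05·e^(−0.0286·7/12) + 3.05·e^(−0.0286·13/12)
I = 2.9995 + 2.9569 = 5.9564
F = (S − I)·e^(rT) = (117.55 − 5.9564) · e^(0.0286·18/12)
= 111.5936 · e^0.042900 = 111.5936 × 1.043834 = S$116.49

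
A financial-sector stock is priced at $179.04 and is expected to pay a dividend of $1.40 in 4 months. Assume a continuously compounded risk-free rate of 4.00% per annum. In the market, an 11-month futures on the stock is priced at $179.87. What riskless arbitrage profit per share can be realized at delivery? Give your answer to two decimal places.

$4.42 per share

PV(dividends) I = 1.40·e^(−0.0400·4/12) = 1.3815
Fair futures F* = (S − I)·e^(rT) = (179.04 − 1.3815)·e^0.036667 = 177.6585 × 1.037348 = 184.2937
Market $179.87 < fair 184.2937: forward underpriced → reverse cash-and-carry (short the stock, invest proceeds at r, pay the dividends, go long the forward).
Profit at T = |F_mkt − F*| = |179.87 − 184.2937| = $4.42 per share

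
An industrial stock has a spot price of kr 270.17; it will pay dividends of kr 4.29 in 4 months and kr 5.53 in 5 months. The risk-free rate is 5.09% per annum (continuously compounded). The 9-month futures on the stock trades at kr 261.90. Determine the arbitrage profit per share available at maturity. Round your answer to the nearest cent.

PV(dividends) I = 4.29·e^(−0.0509·4/12) + 5.53·e^(−0.0509·5/12) = 9.6318
Fair futures F* = (S − I)·e^(rT) = (270.17 − 9.6318)·e^0.038175 = 260.5382 × 1.038913 = 270.6765
Market kr 261.90 < fair 270.6765: forward underpriced → reverse cash-and-carry (short the stock, invest proceeds at r, pay the dividends, go long the forward).
Profit at T = |F_mkt − F*| = |261.90 − 270.6765| = kr 8.78 per share

kr 8.78 per share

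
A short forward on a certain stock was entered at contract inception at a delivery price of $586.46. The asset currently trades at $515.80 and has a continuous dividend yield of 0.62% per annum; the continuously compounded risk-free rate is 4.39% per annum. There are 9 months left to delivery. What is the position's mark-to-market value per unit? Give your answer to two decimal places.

Current fair forward for the remaining 9 months: F = S·e^((r − q)·T), (r − q) = 0.0439 − 0.0062 = 0.0377
F = 515.80 · e^(0.0377 × 9/12) = 515.80 × 1.028679 = 530.5926
Value of long forward = (F − K)·e^(−rT) = (530.5926 − 586.46) · e^(−0.0439·9/12)
= -55.8674 × 0.967611 = -54.06
Short position value = −(long value) = $54.06

$54.06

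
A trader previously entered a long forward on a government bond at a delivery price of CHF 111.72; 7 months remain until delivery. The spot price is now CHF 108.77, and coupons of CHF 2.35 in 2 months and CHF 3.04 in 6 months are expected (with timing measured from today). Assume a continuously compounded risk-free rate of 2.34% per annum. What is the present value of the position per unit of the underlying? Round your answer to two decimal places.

PV(remaining coupons) I = 2.35·e^(−0.0234·2/12) + 3.04·e^(−0.0234·6/12) = 5.3455
Current forward F = (S − I)·e^(rT) = (108.77 − 5.3455)·e^(0.0234·7/12) = 103.4245 × 1.013744 = 104.8460
Value (long) = (F − K)·e^(−rT) = (104.8460 − 111.72) × 0.986443 = -6.7808
Value = -CHF 6.78

-CHF 6.78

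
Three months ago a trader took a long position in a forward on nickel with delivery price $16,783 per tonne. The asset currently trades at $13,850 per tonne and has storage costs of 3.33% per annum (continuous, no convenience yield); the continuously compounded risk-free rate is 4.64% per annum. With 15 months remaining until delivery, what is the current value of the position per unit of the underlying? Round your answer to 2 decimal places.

Current fair forward for the remaining 15 months: F = S·e^((r + u)·T), (r + u) = 0.0464 + 0.0333 = 0.0797
F = 13850 · e^(0.0797 × 15/12) = 13850 × 1.10475656 = 15300.8784
Value of long forward = (F − K)·e^(−rT) = (15300.8784 − 16783) · e^(−0.0464·15/12)
= -1482.1216 × 0.94364995 = -1398.60

-$1398.60 per tonne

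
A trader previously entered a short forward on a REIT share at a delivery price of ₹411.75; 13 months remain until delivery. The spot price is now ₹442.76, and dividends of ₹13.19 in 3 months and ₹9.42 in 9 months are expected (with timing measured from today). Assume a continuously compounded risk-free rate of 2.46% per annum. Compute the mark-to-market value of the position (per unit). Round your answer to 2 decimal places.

PV(remaining dividends) I = 13.19·e^(−0.0246·3/12) + 9.42·e^(−0.0246·9/12) = 22.3569
Current forward F = (S − I)·e^(rT) = (442.76 − 22.3569)·e^(0.0246·13/12) = 420.4031 × 1.027008 = 431.7573
Value (long) = (F − K)·e^(−rT) = (431.7573 − 411.75) × 0.973702 = 19.4811
Short position value = −(long value) = -₹19.48

-₹19.48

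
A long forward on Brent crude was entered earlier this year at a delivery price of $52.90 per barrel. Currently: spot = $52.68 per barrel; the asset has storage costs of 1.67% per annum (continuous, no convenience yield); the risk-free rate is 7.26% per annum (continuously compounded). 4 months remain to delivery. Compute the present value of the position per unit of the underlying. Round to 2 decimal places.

Current fair forward for the remaining 4 months: F = S·e^((r + u)·T), (r + u) = 0.0726 + 0.0167 = 0.0893
F = 52.68 · e^(0.0893 × 4/12) = 52.68 × 1.030214 = 54.2717
Value of long forward = (F − K)·e^(−rT) = (54.2717 − 52.90) · e^(−0.0726·4/12)
= 1.3717 × 0.976090 = 1.34

$1.34 per barrel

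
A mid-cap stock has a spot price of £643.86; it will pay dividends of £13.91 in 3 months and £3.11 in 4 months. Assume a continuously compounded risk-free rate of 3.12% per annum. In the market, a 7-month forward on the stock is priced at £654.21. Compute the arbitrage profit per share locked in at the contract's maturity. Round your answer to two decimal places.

PV(dividends) I = 13.91·e^(−0.0312·3/12) + 3.11·e^(−0.0312·4/12) = 16.8797
Fair forward F* = (S − I)·e^(rT) = (643.86 − 16.8797)·e^0.018200 = 626.9803 × 1.018367 = 638.4960
Market £654.21 > fair 638.4960: forward overpriced → cash-and-carry (borrow at r, buy the stock and collect the dividends, short the forward).
Profit at T = |F_mkt − F*| = |654.21 − 638.4960| = £15.71 per share

£15.71 per share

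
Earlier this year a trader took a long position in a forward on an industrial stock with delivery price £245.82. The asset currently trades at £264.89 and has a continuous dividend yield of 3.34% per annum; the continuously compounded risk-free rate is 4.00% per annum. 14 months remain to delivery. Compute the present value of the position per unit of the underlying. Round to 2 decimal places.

£20.15

Current fair forward for the remaining 14 months: F = S·e^((r − q)·T), (r − q) = 0.0400 − 0.0334 = 0.0066
F = 264.89 · e^(0.0066 × 14/12) = 264.89 × 1.007730 = 266.9376
Value of long forward = (F − K)·e^(−rT) = (266.9376 − 245.82) · e^(−0.0400·14/12)
= 21.1176 × 0.954405 = 20.15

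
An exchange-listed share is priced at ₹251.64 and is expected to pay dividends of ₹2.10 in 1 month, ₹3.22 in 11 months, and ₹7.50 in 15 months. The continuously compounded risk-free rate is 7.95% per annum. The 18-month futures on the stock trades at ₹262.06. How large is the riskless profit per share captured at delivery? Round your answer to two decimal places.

PV(dividends) I = 2.10·e^(−0.0795·1/12) + 3.22·e^(−0.0795·11/12) + 7.50·e^(−0.0795·15/12) = 11.8703
Fair futures F* = (S − I)·e^(rT) = (251.64 − 11.8703)·e^0.119250 = 239.7697 × 1.126652 = 270.1370
Market ₹262.06 < fair 270.1370: forward underpriced → reverse cash-and-carry (short the stock, invest proceeds at r, pay the dividends, go long the forward).
Profit at T = |F_mkt − F*| = |262.06 − 270.1370| = ₹8.08 per share

₹8.08 per share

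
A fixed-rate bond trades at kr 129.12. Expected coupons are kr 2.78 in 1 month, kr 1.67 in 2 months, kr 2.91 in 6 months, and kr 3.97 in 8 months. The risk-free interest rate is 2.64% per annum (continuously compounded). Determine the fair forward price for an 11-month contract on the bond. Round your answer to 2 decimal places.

kr 120.80

PV(coupons) I = 2.78·e^(−0.0264·1/12) + 1.67·e^(−0.0264·2/12) + 2.91·e^(−0.0264·6/12) + 3.97·e^(−0.0264·8/12)
I = 2.7739 + 1.6627 + 2.8718 + 3.9007 = 11.2091
F = (S − I)·e^(rT) = (129.12 − 11.2091) · e^(0.0264·11/12)
= 117.9109 · e^0.024200 = 117.9109 × 1.024495 = kr 120.80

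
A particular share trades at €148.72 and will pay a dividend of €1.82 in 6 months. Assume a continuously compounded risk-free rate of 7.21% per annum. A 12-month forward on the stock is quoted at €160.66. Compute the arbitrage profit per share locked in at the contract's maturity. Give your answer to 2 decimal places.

€2.71 per share

PV(dividends) I = 1.82·e^(−0.0721·6/12) = 1.7556
Fair forward F* = (S − I)·e^(rT) = (148.72 − 1.7556)·e^0.072100 = 146.9644 × 1.074763 = 157.9519
Market €160.66 > fair 157.9519: forward overpriced → cash-and-carry (borrow at r, buy the stock and collect the dividends, short the forward).
Profit at T = |F_mkt − F*| = |160.66 − 157.9519| = €2.71 per share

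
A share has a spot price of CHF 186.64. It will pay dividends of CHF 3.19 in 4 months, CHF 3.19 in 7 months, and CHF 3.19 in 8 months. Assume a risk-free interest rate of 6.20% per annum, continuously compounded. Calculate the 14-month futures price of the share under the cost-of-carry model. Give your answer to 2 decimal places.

CHF 190.68

PV(dividends) I = 3.19·e^(−0.0620·4/12) + 3.19·e^(−0.0620·7/12) + 3.19·e^(−0.0620·8/12)
I = 3.1247 + 3.0767 + 3.0608 = 9.2622
F = (S − I)·e^(rT) = (186.64 − 9.2622) · e^(0.0620·14/12)
= 177.3778 · e^0.072333 = 177.3778 × 1.075013 = CHF 190.68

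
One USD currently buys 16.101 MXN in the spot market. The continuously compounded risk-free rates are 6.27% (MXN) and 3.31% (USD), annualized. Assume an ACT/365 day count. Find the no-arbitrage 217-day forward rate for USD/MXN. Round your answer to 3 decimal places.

F = S·e^((r_MXN − r_USD)T) = 16.101 · e^((0.0627 − 0.0331) × 217/365)
= 16.101 · e^0.017598 = 16.101 × 1.017754
F = 16.387 MXN per USD

16.387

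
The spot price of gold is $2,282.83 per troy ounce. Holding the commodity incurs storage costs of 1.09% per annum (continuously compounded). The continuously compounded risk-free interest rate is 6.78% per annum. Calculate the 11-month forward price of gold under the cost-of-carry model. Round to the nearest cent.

Net carry = r + u − y = 0.0678 + 0.0109 − 0.0000 = 0.0787
F = S·e^((r+u−y)T) = 2282.83 · e^(0.0787 × 11/12) = 2282.83 · e^0.07214167
= 2282.83 × 1.07480760 = $2,453.60 per troy ounce

$2,453.60 per troy ounce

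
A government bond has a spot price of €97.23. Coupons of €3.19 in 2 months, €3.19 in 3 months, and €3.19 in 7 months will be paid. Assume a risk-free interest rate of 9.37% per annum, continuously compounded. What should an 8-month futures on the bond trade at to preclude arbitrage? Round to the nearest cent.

€93.62

PV(coupons) I = 3.19·e^(−0.0937·2/12) + 3.19·e^(−0.0937·3/12) + 3.19·e^(−0.0937·7/12)
I = 3.1406 + 3.1161 + 3.0203 = 9.2770
F = (S − I)·e^(rT) = (97.23 − 9.2770) · e^(0.0937·8/12)
= 87.9530 · e^0.062467 = 87.9530 × 1.064459 = €93.62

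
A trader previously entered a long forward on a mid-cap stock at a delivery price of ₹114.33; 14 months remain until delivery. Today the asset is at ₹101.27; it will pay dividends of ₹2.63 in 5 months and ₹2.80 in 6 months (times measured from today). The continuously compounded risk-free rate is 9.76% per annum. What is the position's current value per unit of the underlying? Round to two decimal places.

-₹5.95

PV(remaining dividends) I = 2.63·e^(−0.0976·5/12) + 2.80·e^(−0.0976·6/12) = 5.1918
Current forward F = (S − I)·e^(rT) = (101.27 − 5.1918)·e^(0.0976·14/12) = 96.0782 × 1.120603 = 107.6655
Value (long) = (F − K)·e^(−rT) = (107.6655 − 114.33) × 0.892377 = -5.9472
Value = -₹5.95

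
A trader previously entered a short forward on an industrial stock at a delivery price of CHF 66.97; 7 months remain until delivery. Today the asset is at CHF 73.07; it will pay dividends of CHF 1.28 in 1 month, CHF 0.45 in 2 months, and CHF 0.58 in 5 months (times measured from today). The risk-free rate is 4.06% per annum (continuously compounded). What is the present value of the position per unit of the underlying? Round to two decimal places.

-CHF 5.37

PV(remaining dividends) I = 1.28·e^(−0.0406·1/12) + 0.45·e^(−0.0406·2/12) + 0.58·e^(−0.0406·5/12) = 2.2929
Current forward F = (S − I)·e^(rT) = (73.07 − 2.2929)·e^(0.0406·7/12) = 70.7771 × 1.023966 = 72.4733
Value (long) = (F − K)·e^(−rT) = (72.4733 − 66.97) × 0.976595 = 5.3745
Short position value = −(long value) = -CHF 5.37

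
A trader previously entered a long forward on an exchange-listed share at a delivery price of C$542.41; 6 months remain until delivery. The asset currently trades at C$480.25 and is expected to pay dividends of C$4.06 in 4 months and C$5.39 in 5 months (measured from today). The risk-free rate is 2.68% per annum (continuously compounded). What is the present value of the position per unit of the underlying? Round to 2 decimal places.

-C$64.29

PV(remaining dividends) I = 4.06·e^(−0.0268·4/12) + 5.39·e^(−0.0268·5/12) = 9.3540
Current forward F = (S − I)·e^(rT) = (480.25 − 9.3540)·e^(0.0268·6/12) = 470.8960 × 1.013490 = 477.2484
Value (long) = (F − K)·e^(−rT) = (477.2484 − 542.41) × 0.986689 = -64.2942
Value = -C$64.29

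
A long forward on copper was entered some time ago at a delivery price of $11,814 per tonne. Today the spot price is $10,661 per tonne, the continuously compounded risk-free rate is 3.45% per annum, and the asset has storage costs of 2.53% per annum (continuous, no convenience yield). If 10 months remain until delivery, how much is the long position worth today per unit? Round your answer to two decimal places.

Current fair forward for the remaining 10 months: F = S·e^((r + u)·T), (r + u) = 0.0345 + 0.0253 = 0.0598
F = 10661 · e^(0.0598 × 10/12) = 10661 × 1.05109590 = 11205.7334
Value of long forward = (F − K)·e^(−rT) = (11205.7334 − 11814) · e^(−0.0345·10/12)
= -608.2666 × 0.97165935 = -591.03

-$591.03 per tonne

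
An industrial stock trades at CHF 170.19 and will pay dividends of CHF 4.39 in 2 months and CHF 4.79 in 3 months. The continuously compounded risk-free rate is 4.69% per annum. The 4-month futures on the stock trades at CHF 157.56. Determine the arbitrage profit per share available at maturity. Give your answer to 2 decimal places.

PV(dividends) I = 4.39·e^(−0.0469·2/12) + 4.79·e^(−0.0469·3/12) = 9.0900
Fair futures F* = (S − I)·e^(rT) = (170.19 − 9.0900)·e^0.015633 = 161.1000 × 1.015756 = 163.6383
Market CHF 157.56 < fair 163.6383: forward underpriced → reverse cash-and-carry (short the stock, invest proceeds at r, pay the dividends, go long the forward).
Profit at T = |F_mkt − F*| = |157.56 − 163.6383| = CHF 6.08 per share

CHF 6.08 per share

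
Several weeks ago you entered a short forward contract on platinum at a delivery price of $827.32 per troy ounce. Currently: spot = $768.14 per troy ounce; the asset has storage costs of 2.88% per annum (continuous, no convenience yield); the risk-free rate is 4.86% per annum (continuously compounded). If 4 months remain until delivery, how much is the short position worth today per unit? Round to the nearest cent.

Current fair forward for the remaining 4 months: F = S·e^((r + u)·T), (r + u) = 0.0486 + 0.0288 = 0.0774
F = 768.14 · e^(0.0774 × 4/12) = 768.14 × 1.026136 = 788.2161
Value of long forward = (F − K)·e^(−rT) = (788.2161 − 827.32) · e^(−0.0486·4/12)
= -39.1039 × 0.983931 = -38.48
Short position value = −(long value) = $38.48

$38.48 per troy ounce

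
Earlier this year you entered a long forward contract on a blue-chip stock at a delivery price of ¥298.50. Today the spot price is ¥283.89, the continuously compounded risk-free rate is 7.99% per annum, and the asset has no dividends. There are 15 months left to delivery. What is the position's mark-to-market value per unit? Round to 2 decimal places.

¥13.76

Current fair forward for the remaining 15 months: F = S·e^(r·T), r = 0.0799
F = 283.89 · e^(0.0799 × 15/12) = 283.89 × 1.105033 = 313.7078
Value of long forward = (F − K)·e^(−rT) = (313.7078 − 298.50) · e^(−0.0799·15/12)
= 15.2078 × 0.904951 = 13.76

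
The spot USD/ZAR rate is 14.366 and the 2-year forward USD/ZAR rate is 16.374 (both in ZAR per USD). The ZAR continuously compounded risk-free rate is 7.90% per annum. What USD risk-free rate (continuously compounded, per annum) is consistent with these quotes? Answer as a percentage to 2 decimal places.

F = S·e^((r_ZAR − r_USD)T) ⇒ r_USD = r_ZAR − ln(F/S)/T
ln(16.374/14.366) = 0.130830; /(2) = 0.065415
r_USD = 0.0790 − 0.065415 = 0.013585
r_USD = 1.36%

1.36%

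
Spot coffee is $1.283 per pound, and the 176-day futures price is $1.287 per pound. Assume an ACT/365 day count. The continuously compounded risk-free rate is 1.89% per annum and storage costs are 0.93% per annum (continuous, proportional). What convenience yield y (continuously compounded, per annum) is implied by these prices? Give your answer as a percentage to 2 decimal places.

F = S·e^((r+u−y)T) ⇒ (r+u−y) = ln(F/S)/T
ln(1.287/1.283) = 0.003113; /T ⇒ 0.006456
y = r + u − ln(F/S)/T = 0.0189 + 0.0093 − 0.006456 = 0.021744
y = 2.17%

2.17%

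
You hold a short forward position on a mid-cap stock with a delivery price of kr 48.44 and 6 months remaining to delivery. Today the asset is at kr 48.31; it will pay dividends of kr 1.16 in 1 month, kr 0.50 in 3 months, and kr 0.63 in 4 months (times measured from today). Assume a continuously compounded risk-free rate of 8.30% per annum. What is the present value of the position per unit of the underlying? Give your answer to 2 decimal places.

PV(remaining dividends) I = 1.16·e^(−0.0830·1/12) + 0.50·e^(−0.0830·3/12) + 0.63·e^(−0.0830·4/12) = 2.2545
Current forward F = (S − I)·e^(rT) = (48.31 − 2.2545)·e^(0.0830·6/12) = 46.0555 × 1.042373 = 48.0070
Value (long) = (F − K)·e^(−rT) = (48.0070 − 48.44) × 0.959349 = -0.4154
Short position value = −(long value) = kr 0.42

kr 0.42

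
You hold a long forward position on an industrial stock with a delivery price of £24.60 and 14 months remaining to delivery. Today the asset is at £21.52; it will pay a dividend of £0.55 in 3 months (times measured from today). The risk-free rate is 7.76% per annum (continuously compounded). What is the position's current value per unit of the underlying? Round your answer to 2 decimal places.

-£1.49

PV(remaining dividends) I = 0.55·e^(−0.0776·3/12) = 0.5394
Current forward F = (S − I)·e^(rT) = (21.52 − 0.5394)·e^(0.0776·14/12) = 20.9806 × 1.094758 = 22.9687
Value (long) = (F − K)·e^(−rT) = (22.9687 − 24.60) × 0.913444 = -1.4901
Value = -£1.49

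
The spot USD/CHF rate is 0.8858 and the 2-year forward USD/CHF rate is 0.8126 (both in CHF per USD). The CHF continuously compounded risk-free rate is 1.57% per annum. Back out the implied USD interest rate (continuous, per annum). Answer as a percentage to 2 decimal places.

5.88%

F = S·e^((r_CHF − r_USD)T) ⇒ r_USD = r_CHF − ln(F/S)/T
ln(0.8126/0.8858) = -0.086252; /(2) = -0.043126
r_USD = 0.0157 + 0.043126 = 0.058826
r_USD = 5.88%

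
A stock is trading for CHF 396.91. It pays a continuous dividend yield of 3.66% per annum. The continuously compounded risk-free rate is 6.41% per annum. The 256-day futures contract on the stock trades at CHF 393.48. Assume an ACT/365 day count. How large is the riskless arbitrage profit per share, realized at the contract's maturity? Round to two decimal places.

CHF 11.16 per share

Fair futures: F* = S·e^(carry·T), with carry = (r − q) = 0.0641 − 0.0366 = 0.0275
F* = 396.91 · e^(0.0275 × 256/365) = 396.91 · e^0.019288 = 396.91 × 1.019475 = CHF 404.6398
Market CHF 393.48 < fair CHF 404.6398: forward underpriced → reverse cash-and-carry (short spot, go long the forward).
At maturity, profit = |F_mkt − F*| = |393.48 − 404.6398| = CHF 11.16 per share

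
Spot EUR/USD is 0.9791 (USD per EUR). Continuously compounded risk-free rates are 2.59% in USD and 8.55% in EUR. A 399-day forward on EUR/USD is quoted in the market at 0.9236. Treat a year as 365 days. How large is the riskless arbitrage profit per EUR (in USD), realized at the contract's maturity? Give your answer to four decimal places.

0.0063 per EUR (in USD)

Fair forward: F* = S·e^(carry·T), with carry = (r_USD − r_EUR) = 0.0259 − 0.0855 = -0.0596
F* = 0.9791 · e^(-0.0596 × 399/365) = 0.9791 · e^-0.065152 = 0.9791 × 0.936925 = 0.9173
Market 0.9236 > fair 0.9173: forward overpriced → cash-and-carry (buy spot, short the forward).
At maturity, profit = |F_mkt − F*| = |0.9236 − 0.9173| = 0.0063 per EUR (in USD)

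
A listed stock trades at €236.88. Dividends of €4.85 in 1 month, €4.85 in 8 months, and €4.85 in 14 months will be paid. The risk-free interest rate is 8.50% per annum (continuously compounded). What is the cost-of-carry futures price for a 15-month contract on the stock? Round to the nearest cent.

PV(dividends) I = 4.85·e^(−0.0850·1/12) + 4.85·e^(−0.0850·8/12) + 4.85·e^(−0.0850·14/12)
I = 4.8158 + 4.5828 + 4.3921 = 13.7907
F = (S − I)·e^(rT) = (236.88 − 13.7907) · e^(0.0850·15/12)
= 223.0893 · e^0.106250 = 223.0893 × 1.112100 = €248.10

€248.10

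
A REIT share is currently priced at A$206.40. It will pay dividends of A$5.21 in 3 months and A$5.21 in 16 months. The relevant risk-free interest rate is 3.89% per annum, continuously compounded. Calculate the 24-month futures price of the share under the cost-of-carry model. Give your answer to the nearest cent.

A$212.18

PV(dividends) I = 5.21·e^(−0.0389·3/12) + 5.21·e^(−0.0389·16/12)
I = 5.1596 + 4.9467 = 10.1063
F = (S − I)·e^(rT) = (206.40 − 10.1063) · e^(0.0389·24/12)
= 196.2937 · e^0.077800 = 196.2937 × 1.080906 = A$212.18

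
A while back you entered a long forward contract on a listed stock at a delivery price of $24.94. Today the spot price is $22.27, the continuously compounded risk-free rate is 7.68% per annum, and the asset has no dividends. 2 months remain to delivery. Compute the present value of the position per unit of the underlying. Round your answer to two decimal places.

-$2.35

Current fair forward for the remaining 2 months: F = S·e^(r·T), r = 0.0768
F = 22.27 · e^(0.0768 × 2/12) = 22.27 × 1.012882 = 22.5569
Value of long forward = (F − K)·e^(−rT) = (22.5569 − 24.94) · e^(−0.0768·2/12)
= -2.3831 × 0.987282 = -2.35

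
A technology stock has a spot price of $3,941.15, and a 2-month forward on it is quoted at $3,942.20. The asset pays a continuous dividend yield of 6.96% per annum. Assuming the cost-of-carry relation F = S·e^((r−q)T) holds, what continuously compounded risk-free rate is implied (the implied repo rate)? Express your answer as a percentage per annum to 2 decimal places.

7.12%

From F = S·e^((r−q)T): (r − q) = ln(F/S)/T
ln(3942.20/3941.15) = ln(1.000266) = 0.000266
(r − q) = 0.000266 / (2/12) = 0.001596
r = ln(F/S)/T + q = 0.001596 + 0.0696 = 0.071196
r = 7.12%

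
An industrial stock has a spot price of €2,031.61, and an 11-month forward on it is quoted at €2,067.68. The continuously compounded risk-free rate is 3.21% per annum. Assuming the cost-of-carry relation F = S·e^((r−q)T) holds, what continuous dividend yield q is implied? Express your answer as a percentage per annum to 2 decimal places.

From F = S·e^((r−q)T): (r − q) = ln(F/S)/T
ln(2067.68/2031.61) = ln(1.017754) = 0.017598
(r − q) = 0.017598 / (11/12) = 0.019198
q = r − ln(F/S)/T = 0.0321 − 0.019198 = 0.012902
q = 1.29%

1.29%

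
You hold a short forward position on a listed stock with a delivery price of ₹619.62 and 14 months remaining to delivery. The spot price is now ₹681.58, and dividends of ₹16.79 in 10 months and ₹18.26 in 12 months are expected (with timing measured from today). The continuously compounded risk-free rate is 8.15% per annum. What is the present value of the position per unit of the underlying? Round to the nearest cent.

PV(remaining dividends) I = 16.79·e^(−0.0815·10/12) + 18.26·e^(−0.0815·12/12) = 32.5184
Current forward F = (S − I)·e^(rT) = (681.58 − 32.5184)·e^(0.0815·14/12) = 649.0616 × 1.099750 = 713.8055
Value (long) = (F − K)·e^(−rT) = (713.8055 − 619.62) × 0.909297 = 85.6426
Short position value = −(long value) = -₹85.64

-₹85.64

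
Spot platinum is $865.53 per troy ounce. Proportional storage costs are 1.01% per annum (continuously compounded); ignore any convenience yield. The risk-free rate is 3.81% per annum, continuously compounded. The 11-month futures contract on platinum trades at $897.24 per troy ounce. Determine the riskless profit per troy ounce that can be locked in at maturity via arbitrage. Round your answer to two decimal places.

$7.39 per troy ounce

Fair futures: F* = S·e^(carry·T), with carry = (r + u) = 0.0381 + 0.0101 = 0.0482
F* = 865.53 · e^(0.0482 × 11/12) = 865.53 · e^0.044183 = 865.53 × 1.045174 = $904.6295
Market $897.24 < fair $904.6295: forward underpriced → reverse cash-and-carry (short spot, go long the forward).
At maturity, profit = |F_mkt − F*| = |897.24 − 904.6295| = $7.39 per troy ounce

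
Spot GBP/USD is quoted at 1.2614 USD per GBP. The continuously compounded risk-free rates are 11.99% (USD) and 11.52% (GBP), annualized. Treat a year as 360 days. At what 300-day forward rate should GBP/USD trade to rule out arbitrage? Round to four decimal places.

1.2664

F = S·e^((r_USD − r_GBP)T) = 1.2614 · e^((0.1199 − 0.1152) × 300/360)
= 1.2614 · e^0.003917 = 1.2614 × 1.003925
F = 1.2664 USD per GBP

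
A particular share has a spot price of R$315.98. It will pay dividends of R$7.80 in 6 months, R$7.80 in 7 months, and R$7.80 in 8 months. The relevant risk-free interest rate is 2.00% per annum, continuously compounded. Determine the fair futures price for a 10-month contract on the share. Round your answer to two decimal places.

R$297.77

PV(dividends) I = 7.80·e^(−0.0200·6/12) + 7.80·e^(−0.0200·7/12) + 7.80·e^(−0.0200·8/12)
I = 7.7224 + 7.7095 + 7.6967 = 23.1286
F = (S − I)·e^(rT) = (315.98 − 23.1286) · e^(0.0200·10/12)
= 292.8514 · e^0.016667 = 292.8514 × 1.016807 = R$297.77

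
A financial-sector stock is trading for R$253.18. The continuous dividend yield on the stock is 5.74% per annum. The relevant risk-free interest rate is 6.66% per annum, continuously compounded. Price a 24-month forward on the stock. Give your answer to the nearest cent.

R$257.88

F = S·e^((r − q)T) = 253.18 · e^((0.0666 − 0.0574) × 24/12)
= 253.18 · e^0.018400 = 253.18 × 1.018570
F = R$257.88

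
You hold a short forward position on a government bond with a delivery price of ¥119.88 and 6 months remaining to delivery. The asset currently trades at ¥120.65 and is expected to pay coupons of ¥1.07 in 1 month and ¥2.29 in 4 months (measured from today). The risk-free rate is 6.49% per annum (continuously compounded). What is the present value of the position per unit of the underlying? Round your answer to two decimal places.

-¥1.29

PV(remaining coupons) I = 1.07·e^(−0.0649·1/12) + 2.29·e^(−0.0649·4/12) = 3.3052
Current forward F = (S − I)·e^(rT) = (120.65 − 3.3052)·e^(0.0649·6/12) = 117.3448 × 1.032982 = 121.2151
Value (long) = (F − K)·e^(−rT) = (121.2151 − 119.88) × 0.968071 = 1.2925
Short position value = −(long value) = -¥1.29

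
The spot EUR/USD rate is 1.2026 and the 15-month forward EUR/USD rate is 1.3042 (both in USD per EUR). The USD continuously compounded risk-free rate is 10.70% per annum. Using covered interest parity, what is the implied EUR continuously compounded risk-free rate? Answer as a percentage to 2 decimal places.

4.21%

F = S·e^((r_USD − r_EUR)T) ⇒ r_EUR = r_USD − ln(F/S)/T
ln(1.3042/1.2026) = 0.081104; /(15/12) = 0.064883
r_EUR = 0.1070 − 0.064883 = 0.042117
r_EUR = 4.21%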